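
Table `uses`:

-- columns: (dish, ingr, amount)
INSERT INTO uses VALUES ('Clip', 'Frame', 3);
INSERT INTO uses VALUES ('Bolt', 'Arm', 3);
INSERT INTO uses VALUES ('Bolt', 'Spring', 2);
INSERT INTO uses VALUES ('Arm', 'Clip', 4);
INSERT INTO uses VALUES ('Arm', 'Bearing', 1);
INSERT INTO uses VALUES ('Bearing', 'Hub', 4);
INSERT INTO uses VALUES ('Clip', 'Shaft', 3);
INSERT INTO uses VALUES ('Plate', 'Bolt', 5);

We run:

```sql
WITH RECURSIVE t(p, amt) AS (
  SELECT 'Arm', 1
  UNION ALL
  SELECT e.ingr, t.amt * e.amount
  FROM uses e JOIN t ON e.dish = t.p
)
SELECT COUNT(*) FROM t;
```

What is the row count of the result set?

Base: (Arm, amt=1).
Iteration 1: components of {Arm} -> Bearing = 1*1 = 1, Clip = 1*4 = 4.
Iteration 2: components of {Bearing,Clip} -> Frame = 4*3 = 12, Hub = 1*4 = 4, Shaft = 4*3 = 12.
Iteration 3: no further components; recursion stops.
Total rows emitted: 6.

6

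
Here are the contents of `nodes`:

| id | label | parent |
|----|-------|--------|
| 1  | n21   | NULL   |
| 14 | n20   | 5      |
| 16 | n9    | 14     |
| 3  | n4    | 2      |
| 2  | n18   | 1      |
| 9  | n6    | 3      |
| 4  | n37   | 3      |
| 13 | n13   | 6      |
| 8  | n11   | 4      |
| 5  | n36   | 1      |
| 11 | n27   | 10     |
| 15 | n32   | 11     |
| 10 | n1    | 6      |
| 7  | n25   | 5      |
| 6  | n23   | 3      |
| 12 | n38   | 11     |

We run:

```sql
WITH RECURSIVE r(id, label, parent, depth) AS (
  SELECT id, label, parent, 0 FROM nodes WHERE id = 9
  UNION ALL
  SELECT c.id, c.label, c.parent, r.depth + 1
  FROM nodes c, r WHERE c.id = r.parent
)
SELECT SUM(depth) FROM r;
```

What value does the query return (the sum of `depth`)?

6

Base: id=9 (n6), parent=3, depth 0.
Iteration 1: join on id=3 -> n4 (id 3, parent=2, depth 1).
Iteration 2: join on id=2 -> n18 (id 2, parent=1, depth 2).
Iteration 3: join on id=1 -> n21 (id 1, parent=NULL, depth 3).
Iteration 4: parent is NULL; no match; recursion stops.
SUM(depth) = 0 + 1 + 2 + 3 = 6.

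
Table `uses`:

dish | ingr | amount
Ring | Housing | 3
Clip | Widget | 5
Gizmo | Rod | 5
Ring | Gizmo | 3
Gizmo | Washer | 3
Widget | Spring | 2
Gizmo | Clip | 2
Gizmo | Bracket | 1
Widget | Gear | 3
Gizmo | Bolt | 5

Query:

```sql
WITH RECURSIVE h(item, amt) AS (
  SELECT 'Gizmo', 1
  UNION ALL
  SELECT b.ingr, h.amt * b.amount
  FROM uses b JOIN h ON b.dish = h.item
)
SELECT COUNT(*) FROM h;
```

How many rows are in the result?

9

Base: (Gizmo, amt=1).
Iteration 1: components of {Gizmo} -> Bolt = 1*5 = 5, Bracket = 1*1 = 1, Clip = 1*2 = 2, Rod = 1*5 = 5, Washer = 1*3 = 3.
Iteration 2: components of {Bolt,Bracket,Clip,Rod,Washer} -> Widget = 2*5 = 10.
Iteration 3: components of {Widget} -> Gear = 10*3 = 30, Spring = 10*2 = 20.
Iteration 4: no further components; recursion stops.
Total rows emitted: 9.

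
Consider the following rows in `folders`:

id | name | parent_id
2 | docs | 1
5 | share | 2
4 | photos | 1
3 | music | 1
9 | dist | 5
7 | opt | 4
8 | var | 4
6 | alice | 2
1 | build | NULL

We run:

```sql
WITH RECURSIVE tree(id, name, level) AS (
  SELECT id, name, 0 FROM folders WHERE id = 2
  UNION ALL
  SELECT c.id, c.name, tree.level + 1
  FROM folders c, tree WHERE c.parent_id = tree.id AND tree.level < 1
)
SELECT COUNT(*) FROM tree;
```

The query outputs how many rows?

3

Base: id=2 (docs) at level 0.
Iteration 1: rows with parent_id in {2} -> share (id 5, level 1), alice (id 6, level 1).
Iteration 2: level < 1 fails for all current rows; recursion stops.
Total rows emitted: 3.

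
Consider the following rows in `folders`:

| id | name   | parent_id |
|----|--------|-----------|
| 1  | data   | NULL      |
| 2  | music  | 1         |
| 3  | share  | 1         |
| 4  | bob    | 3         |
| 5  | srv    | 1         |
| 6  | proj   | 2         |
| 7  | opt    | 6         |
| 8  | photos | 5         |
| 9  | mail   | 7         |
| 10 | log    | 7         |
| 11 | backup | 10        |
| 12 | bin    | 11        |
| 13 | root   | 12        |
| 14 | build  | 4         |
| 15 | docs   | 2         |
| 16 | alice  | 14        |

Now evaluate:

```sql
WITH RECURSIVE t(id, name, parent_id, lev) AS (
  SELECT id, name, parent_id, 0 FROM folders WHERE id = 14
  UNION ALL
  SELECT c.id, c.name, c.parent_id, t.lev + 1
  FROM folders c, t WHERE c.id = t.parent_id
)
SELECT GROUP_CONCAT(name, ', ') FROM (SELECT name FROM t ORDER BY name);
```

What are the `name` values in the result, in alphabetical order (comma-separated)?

Base: id=14 (build), parent_id=4, lev 0.
Iteration 1: join on id=4 -> bob (id 4, parent_id=3, lev 1).
Iteration 2: join on id=3 -> share (id 3, parent_id=1, lev 2).
Iteration 3: join on id=1 -> data (id 1, parent_id=NULL, lev 3).
Iteration 4: parent_id is NULL; no match; recursion stops.

bob, build, data, share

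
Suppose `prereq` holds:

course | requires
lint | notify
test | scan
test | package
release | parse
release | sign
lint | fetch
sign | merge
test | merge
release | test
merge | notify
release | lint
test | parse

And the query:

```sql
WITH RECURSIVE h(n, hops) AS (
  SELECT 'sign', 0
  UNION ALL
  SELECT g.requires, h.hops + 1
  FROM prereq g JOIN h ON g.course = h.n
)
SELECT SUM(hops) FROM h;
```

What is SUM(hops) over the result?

3

Base: (sign, hops=0).
Iteration 1: edges from {sign} -> (merge, hops=1).
Iteration 2: edges from {merge} -> (notify, hops=2).
Iteration 3: no outgoing edges from {notify}; recursion stops.
SUM(hops) = 0 + 1 + 2 = 3.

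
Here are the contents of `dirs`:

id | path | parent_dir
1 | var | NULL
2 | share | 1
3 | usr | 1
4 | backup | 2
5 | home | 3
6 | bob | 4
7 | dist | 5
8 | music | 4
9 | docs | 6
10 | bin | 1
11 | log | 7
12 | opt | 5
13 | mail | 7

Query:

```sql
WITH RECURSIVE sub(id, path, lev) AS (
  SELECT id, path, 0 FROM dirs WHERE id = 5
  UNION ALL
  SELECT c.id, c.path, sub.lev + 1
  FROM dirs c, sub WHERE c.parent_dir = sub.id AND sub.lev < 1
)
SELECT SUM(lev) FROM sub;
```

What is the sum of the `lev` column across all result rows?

2

Base: id=5 (home) at lev 0.
Iteration 1: rows with parent_dir in {5} -> dist (id 7, lev 1), opt (id 12, lev 1).
Iteration 2: lev < 1 fails for all current rows; recursion stops.
SUM(lev) = 0 + 1 + 1 = 2.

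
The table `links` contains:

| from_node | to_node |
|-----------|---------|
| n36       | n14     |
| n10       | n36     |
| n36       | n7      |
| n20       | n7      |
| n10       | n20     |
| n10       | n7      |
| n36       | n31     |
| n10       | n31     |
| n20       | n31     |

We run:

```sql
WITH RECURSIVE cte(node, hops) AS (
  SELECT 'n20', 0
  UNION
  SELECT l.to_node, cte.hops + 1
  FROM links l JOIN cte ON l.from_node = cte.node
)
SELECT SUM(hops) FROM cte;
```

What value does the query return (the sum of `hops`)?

2

Base: (n20, hops=0).
Iteration 1: edges from {n20} -> (n31, hops=1), (n7, hops=1).
Iteration 2: no outgoing edges from {n31,n7}; recursion stops.
SUM(hops) = 0 + 1 + 1 = 2.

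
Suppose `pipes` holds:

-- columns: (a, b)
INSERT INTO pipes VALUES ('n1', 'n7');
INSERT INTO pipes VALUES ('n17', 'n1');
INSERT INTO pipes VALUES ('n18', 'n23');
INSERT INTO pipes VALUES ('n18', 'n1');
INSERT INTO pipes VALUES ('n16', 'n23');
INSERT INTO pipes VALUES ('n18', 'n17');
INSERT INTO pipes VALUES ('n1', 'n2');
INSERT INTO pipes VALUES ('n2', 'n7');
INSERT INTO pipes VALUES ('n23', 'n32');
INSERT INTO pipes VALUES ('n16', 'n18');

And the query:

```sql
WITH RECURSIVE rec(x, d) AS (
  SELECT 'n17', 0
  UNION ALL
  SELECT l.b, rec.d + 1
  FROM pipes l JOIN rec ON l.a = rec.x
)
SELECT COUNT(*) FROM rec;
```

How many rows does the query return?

5

Base: (n17, d=0).
Iteration 1: edges from {n17} -> (n1, d=1).
Iteration 2: edges from {n1} -> (n2, d=2), (n7, d=2).
Iteration 3: edges from {n2,n7} -> (n7, d=3).
Iteration 4: no outgoing edges from {n7}; recursion stops.
Total rows emitted: 5.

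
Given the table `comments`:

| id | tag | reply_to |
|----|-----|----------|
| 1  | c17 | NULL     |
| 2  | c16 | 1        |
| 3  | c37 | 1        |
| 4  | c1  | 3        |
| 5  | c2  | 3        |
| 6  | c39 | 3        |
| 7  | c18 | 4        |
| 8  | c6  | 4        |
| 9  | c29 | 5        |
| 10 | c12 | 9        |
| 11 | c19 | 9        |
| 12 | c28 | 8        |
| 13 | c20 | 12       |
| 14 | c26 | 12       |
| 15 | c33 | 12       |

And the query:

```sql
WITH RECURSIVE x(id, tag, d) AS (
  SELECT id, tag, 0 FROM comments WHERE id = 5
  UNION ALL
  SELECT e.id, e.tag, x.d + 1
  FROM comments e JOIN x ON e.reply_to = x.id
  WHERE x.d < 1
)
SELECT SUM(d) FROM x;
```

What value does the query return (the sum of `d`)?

Base: id=5 (c2) at d 0.
Iteration 1: rows with reply_to in {5} -> c29 (id 9, d 1).
Iteration 2: d < 1 fails for all current rows; recursion stops.
SUM(d) = 0 + 1 = 1.

1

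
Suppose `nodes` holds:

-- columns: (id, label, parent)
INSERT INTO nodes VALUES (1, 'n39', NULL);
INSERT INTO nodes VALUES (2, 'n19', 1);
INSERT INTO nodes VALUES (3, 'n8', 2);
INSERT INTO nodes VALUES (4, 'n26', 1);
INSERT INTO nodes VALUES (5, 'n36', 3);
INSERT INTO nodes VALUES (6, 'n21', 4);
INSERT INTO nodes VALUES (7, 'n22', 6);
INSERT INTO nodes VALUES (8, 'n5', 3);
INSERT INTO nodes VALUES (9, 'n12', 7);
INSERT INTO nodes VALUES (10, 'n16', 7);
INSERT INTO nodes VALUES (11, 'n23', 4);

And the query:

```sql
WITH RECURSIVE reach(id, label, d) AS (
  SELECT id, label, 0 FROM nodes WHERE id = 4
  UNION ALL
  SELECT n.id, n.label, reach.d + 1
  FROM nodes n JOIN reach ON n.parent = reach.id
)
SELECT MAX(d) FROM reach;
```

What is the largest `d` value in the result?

Base: id=4 (n26) at d 0.
Iteration 1: rows with parent in {4} -> n21 (id 6, d 1), n23 (id 11, d 1).
Iteration 2: rows with parent in {6,11} -> n22 (id 7, d 2).
Iteration 3: rows with parent in {7} -> n12 (id 9, d 3), n16 (id 10, d 3).
Iteration 4: no rows with parent in {9,10}; recursion stops.
d values: 0, 1, 1, 2, 3, 3; the maximum is 3.

3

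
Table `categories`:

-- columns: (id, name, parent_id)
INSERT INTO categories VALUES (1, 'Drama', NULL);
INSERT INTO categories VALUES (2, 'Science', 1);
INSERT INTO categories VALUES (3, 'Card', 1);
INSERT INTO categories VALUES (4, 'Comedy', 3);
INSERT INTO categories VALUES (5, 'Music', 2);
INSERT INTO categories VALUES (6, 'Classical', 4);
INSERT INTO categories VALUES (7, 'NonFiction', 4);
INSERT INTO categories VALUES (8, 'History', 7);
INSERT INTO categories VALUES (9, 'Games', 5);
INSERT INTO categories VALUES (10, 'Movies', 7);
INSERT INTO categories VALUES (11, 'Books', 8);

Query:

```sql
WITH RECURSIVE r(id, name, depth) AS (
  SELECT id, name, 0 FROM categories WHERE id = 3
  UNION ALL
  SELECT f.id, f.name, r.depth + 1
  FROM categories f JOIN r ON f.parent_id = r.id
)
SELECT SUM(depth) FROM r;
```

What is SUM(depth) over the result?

15

Base: id=3 (Card) at depth 0.
Iteration 1: rows with parent_id in {3} -> Comedy (id 4, depth 1).
Iteration 2: rows with parent_id in {4} -> Classical (id 6, depth 2), NonFiction (id 7, depth 2).
Iteration 3: rows with parent_id in {6,7} -> History (id 8, depth 3), Movies (id 10, depth 3).
Iteration 4: rows with parent_id in {8,10} -> Books (id 11, depth 4).
Iteration 5: no rows with parent_id in {11}; recursion stops.
SUM(depth) = 0 + 1 + 2 + 2 + 3 + 3 + 4 = 15.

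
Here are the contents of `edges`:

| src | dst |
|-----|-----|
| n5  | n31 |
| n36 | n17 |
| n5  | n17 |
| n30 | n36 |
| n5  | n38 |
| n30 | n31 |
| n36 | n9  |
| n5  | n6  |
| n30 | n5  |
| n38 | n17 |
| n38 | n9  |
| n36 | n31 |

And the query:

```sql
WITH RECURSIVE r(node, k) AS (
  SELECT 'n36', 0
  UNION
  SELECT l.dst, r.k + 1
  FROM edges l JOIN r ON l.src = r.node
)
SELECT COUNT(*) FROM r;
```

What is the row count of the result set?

4

Base: (n36, k=0).
Iteration 1: edges from {n36} -> (n17, k=1), (n31, k=1), (n9, k=1).
Iteration 2: no outgoing edges from {n17,n31,n9}; recursion stops.
Total rows emitted: 4.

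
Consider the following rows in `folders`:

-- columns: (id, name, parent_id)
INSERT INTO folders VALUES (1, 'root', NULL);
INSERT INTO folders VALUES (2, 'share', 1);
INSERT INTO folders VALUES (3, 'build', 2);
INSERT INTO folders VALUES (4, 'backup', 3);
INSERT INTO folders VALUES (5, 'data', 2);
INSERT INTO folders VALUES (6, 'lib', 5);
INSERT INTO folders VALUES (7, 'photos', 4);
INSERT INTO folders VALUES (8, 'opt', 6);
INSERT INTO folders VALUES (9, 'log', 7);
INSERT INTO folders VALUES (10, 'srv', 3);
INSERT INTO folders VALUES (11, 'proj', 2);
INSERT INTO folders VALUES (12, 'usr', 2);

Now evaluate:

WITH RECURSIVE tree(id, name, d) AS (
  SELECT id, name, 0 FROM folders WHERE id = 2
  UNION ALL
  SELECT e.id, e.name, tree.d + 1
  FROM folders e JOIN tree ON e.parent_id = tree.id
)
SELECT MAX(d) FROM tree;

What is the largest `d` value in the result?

4

Base: id=2 (share) at d 0.
Iteration 1: rows with parent_id in {2} -> build (id 3, d 1), data (id 5, d 1), proj (id 11, d 1), usr (id 12, d 1).
Iteration 2: rows with parent_id in {3,5,11,12} -> backup (id 4, d 2), lib (id 6, d 2), srv (id 10, d 2).
Iteration 3: rows with parent_id in {4,6,10} -> photos (id 7, d 3), opt (id 8, d 3).
Iteration 4: rows with parent_id in {7,8} -> log (id 9, d 4).
Iteration 5: no rows with parent_id in {9}; recursion stops.
d values: 0, 1, 1, 1, 1, 2, 2, 2, 3, 3, 4; the maximum is 4.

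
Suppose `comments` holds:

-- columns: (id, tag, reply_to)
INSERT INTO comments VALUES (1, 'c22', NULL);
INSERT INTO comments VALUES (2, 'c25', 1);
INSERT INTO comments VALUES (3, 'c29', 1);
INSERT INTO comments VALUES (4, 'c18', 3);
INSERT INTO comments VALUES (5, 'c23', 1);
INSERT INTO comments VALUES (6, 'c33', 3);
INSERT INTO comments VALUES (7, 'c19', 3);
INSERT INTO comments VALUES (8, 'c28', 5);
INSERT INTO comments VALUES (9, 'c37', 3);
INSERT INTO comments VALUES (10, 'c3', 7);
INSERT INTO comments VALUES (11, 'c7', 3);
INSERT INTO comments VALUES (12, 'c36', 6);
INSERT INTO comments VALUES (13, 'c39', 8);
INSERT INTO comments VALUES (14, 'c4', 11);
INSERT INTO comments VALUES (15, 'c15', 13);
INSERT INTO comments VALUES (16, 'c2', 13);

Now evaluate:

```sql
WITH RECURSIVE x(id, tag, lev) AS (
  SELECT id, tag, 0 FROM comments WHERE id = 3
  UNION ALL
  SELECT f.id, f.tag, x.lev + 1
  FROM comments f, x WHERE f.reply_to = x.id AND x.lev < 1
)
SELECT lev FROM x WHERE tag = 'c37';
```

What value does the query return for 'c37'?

Base: id=3 (c29) at lev 0.
Iteration 1: rows with reply_to in {3} -> c18 (id 4, lev 1), c33 (id 6, lev 1), c19 (id 7, lev 1), c37 (id 9, lev 1), c7 (id 11, lev 1).
Iteration 2: lev < 1 fails for all current rows; recursion stops.

1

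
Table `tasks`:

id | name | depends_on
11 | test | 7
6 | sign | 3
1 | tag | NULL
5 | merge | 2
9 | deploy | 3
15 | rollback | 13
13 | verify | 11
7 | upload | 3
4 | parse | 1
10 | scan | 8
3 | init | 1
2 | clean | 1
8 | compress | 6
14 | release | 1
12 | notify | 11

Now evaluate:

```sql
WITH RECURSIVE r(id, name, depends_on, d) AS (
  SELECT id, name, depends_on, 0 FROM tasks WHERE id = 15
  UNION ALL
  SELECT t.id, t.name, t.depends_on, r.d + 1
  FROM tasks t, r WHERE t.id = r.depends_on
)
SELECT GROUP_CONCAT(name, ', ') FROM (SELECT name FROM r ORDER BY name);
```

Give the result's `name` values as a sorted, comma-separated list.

Base: id=15 (rollback), depends_on=13, d 0.
Iteration 1: join on id=13 -> verify (id 13, depends_on=11, d 1).
Iteration 2: join on id=11 -> test (id 11, depends_on=7, d 2).
Iteration 3: join on id=7 -> upload (id 7, depends_on=3, d 3).
Iteration 4: join on id=3 -> init (id 3, depends_on=1, d 4).
Iteration 5: join on id=1 -> tag (id 1, depends_on=NULL, d 5).
Iteration 6: depends_on is NULL; no match; recursion stops.

init, rollback, tag, test, upload, verify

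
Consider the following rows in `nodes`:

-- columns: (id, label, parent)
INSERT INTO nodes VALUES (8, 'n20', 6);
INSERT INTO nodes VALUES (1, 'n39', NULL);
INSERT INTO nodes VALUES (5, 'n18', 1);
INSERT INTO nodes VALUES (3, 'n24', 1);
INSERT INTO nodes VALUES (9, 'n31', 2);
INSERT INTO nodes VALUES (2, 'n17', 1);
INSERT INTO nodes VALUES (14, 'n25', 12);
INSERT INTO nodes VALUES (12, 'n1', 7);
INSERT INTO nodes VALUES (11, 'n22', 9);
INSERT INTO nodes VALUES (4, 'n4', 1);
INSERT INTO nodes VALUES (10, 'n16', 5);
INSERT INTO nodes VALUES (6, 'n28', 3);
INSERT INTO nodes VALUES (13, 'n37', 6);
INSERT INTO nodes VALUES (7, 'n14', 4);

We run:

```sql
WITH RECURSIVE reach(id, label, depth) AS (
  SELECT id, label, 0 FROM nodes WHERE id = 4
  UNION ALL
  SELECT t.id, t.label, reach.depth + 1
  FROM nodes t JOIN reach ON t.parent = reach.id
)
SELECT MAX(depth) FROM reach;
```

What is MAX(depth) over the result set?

3

Base: id=4 (n4) at depth 0.
Iteration 1: rows with parent in {4} -> n14 (id 7, depth 1).
Iteration 2: rows with parent in {7} -> n1 (id 12, depth 2).
Iteration 3: rows with parent in {12} -> n25 (id 14, depth 3).
Iteration 4: no rows with parent in {14}; recursion stops.
depth values: 0, 1, 2, 3; the maximum is 3.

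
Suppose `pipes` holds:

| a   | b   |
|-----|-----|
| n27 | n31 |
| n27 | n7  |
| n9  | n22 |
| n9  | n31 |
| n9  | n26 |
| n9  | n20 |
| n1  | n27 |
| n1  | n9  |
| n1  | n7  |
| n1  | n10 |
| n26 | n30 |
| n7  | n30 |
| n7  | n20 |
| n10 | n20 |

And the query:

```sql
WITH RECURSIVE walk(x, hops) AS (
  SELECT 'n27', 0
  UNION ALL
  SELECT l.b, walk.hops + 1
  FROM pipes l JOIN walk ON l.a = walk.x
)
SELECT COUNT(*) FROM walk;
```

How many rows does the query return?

5

Base: (n27, hops=0).
Iteration 1: edges from {n27} -> (n31, hops=1), (n7, hops=1).
Iteration 2: edges from {n31,n7} -> (n20, hops=2), (n30, hops=2).
Iteration 3: no outgoing edges from {n20,n30}; recursion stops.
Total rows emitted: 5.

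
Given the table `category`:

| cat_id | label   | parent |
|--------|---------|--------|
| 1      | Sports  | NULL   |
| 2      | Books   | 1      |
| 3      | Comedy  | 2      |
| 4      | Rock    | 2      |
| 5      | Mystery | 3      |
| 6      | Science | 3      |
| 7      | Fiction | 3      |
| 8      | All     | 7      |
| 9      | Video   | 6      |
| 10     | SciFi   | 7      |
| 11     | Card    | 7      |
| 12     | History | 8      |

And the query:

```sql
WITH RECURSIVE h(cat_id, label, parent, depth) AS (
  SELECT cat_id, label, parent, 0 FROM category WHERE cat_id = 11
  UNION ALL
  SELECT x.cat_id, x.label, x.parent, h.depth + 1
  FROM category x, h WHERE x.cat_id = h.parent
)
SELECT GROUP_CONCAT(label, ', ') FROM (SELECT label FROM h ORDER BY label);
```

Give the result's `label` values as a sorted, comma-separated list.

Books, Card, Comedy, Fiction, Sports

Base: cat_id=11 (Card), parent=7, depth 0.
Iteration 1: join on cat_id=7 -> Fiction (id 7, parent=3, depth 1).
Iteration 2: join on cat_id=3 -> Comedy (id 3, parent=2, depth 2).
Iteration 3: join on cat_id=2 -> Books (id 2, parent=1, depth 3).
Iteration 4: join on cat_id=1 -> Sports (id 1, parent=NULL, depth 4).
Iteration 5: parent is NULL; no match; recursion stops.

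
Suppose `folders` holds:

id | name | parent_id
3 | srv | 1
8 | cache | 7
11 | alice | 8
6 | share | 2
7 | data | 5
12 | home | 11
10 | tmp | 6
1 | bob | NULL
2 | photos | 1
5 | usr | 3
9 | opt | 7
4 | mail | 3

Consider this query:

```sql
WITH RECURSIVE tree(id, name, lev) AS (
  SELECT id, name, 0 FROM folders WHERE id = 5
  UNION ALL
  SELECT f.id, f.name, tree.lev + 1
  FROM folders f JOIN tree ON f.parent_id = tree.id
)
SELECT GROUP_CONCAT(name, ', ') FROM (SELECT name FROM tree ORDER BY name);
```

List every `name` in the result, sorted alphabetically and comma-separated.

Base: id=5 (usr) at lev 0.
Iteration 1: rows with parent_id in {5} -> data (id 7, lev 1).
Iteration 2: rows with parent_id in {7} -> cache (id 8, lev 2), opt (id 9, lev 2).
Iteration 3: rows with parent_id in {8,9} -> alice (id 11, lev 3).
Iteration 4: rows with parent_id in {11} -> home (id 12, lev 4).
Iteration 5: no rows with parent_id in {12}; recursion stops.

alice, cache, data, home, opt, usr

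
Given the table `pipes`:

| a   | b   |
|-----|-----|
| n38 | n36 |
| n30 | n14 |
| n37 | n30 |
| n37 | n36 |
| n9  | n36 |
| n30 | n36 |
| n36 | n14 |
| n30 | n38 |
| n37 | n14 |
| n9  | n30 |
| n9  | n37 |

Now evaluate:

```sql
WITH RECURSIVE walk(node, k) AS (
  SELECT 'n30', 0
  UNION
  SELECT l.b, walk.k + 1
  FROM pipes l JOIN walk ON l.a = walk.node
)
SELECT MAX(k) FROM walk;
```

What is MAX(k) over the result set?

Base: (n30, k=0).
Iteration 1: edges from {n30} -> (n14, k=1), (n36, k=1), (n38, k=1).
Iteration 2: edges from {n14,n36,n38} -> (n14, k=2), (n36, k=2).
Iteration 3: edges from {n14,n36} -> (n14, k=3).
Iteration 4: no outgoing edges from {n14}; recursion stops.
k values: 0, 1, 1, 1, 2, 2, 3; the maximum is 3.

3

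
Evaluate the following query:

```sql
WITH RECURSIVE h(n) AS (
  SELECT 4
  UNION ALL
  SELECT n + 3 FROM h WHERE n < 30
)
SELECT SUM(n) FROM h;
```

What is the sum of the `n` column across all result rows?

175

Base: n=4.
Iteration 1: 4 < 30 holds -> n = 4 + 3 = 7.
Iteration 2: 7 < 30 holds -> n = 7 + 3 = 10.
Iteration 3: 10 < 30 holds -> n = 10 + 3 = 13.
Iteration 4: 13 < 30 holds -> n = 13 + 3 = 16.
Iteration 5: 16 < 30 holds -> n = 16 + 3 = 19.
Iteration 6: 19 < 30 holds -> n = 19 + 3 = 22.
Iteration 7: 22 < 30 holds -> n = 22 + 3 = 25.
Iteration 8: 25 < 30 holds -> n = 25 + 3 = 28.
Iteration 9: 28 < 30 holds -> n = 28 + 3 = 31.
Iteration 10: 31 < 30 fails; recursion stops.
SUM(n) = 4 + 7 + 10 + 13 + 16 + 19 + 22 + 25 + 28 + 31 = 175.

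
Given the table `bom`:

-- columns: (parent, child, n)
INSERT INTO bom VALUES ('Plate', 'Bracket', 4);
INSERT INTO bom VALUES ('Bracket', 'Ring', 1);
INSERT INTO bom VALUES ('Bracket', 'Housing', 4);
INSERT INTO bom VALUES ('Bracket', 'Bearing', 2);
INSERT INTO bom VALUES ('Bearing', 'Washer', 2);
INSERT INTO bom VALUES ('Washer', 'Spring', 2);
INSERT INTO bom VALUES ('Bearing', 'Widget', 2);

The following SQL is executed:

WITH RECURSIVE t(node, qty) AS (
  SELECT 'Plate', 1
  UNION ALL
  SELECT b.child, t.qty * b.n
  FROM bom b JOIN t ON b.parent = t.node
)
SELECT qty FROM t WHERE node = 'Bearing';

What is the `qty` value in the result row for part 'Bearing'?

8

Base: (Plate, qty=1).
Iteration 1: components of {Plate} -> Bracket = 1*4 = 4.
Iteration 2: components of {Bracket} -> Bearing = 4*2 = 8, Housing = 4*4 = 16, Ring = 4*1 = 4.
Iteration 3: components of {Bearing,Housing,Ring} -> Washer = 8*2 = 16, Widget = 8*2 = 16.
Iteration 4: components of {Washer,Widget} -> Spring = 16*2 = 32.
Iteration 5: no further components; recursion stops.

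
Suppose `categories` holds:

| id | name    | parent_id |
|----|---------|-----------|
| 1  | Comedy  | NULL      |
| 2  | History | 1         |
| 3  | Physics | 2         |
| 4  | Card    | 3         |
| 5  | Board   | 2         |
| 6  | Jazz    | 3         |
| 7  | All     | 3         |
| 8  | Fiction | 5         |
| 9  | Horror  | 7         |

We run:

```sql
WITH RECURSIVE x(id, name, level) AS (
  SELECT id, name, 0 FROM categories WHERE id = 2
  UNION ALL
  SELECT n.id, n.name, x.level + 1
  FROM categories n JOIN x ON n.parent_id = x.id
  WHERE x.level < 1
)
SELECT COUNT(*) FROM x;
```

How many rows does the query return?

3

Base: id=2 (History) at level 0.
Iteration 1: rows with parent_id in {2} -> Physics (id 3, level 1), Board (id 5, level 1).
Iteration 2: level < 1 fails for all current rows; recursion stops.
Total rows emitted: 3.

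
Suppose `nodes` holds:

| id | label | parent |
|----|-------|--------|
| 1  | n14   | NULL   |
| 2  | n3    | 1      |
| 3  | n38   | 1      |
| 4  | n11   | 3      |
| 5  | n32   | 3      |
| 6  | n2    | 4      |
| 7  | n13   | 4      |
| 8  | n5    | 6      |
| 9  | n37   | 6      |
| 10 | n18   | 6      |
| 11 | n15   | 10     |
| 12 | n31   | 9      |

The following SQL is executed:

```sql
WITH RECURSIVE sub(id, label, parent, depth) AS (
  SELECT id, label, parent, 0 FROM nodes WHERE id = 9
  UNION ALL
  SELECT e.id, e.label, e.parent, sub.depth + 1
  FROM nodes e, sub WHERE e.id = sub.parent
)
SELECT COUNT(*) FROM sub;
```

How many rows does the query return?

5

Base: id=9 (n37), parent=6, depth 0.
Iteration 1: join on id=6 -> n2 (id 6, parent=4, depth 1).
Iteration 2: join on id=4 -> n11 (id 4, parent=3, depth 2).
Iteration 3: join on id=3 -> n38 (id 3, parent=1, depth 3).
Iteration 4: join on id=1 -> n14 (id 1, parent=NULL, depth 4).
Iteration 5: parent is NULL; no match; recursion stops.
Total rows emitted: 5.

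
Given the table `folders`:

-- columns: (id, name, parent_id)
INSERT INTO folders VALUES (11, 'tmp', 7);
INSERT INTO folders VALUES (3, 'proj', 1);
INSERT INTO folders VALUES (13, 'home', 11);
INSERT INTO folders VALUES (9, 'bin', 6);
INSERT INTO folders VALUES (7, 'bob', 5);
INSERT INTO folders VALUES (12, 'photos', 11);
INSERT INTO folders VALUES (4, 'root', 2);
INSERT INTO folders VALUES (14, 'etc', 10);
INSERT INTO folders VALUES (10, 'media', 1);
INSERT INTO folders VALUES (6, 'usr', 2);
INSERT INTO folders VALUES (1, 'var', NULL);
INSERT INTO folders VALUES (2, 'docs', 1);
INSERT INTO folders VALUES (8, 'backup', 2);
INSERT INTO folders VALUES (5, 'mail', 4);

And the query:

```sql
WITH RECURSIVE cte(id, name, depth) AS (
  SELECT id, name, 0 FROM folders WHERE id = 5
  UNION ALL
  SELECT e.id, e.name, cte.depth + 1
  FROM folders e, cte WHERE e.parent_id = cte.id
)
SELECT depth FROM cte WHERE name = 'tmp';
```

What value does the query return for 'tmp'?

Base: id=5 (mail) at depth 0.
Iteration 1: rows with parent_id in {5} -> bob (id 7, depth 1).
Iteration 2: rows with parent_id in {7} -> tmp (id 11, depth 2).
Iteration 3: rows with parent_id in {11} -> photos (id 12, depth 3), home (id 13, depth 3).
Iteration 4: no rows with parent_id in {12,13}; recursion stops.

2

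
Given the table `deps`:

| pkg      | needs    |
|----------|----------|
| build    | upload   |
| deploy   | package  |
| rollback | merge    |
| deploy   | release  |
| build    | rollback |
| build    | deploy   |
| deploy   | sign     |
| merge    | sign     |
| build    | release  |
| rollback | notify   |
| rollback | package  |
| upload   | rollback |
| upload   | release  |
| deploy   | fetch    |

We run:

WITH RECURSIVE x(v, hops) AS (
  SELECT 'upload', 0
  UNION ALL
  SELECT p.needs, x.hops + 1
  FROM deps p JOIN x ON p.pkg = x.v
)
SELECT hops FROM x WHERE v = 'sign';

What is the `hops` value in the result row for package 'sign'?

Base: (upload, hops=0).
Iteration 1: edges from {upload} -> (release, hops=1), (rollback, hops=1).
Iteration 2: edges from {release,rollback} -> (merge, hops=2), (notify, hops=2), (package, hops=2).
Iteration 3: edges from {merge,notify,package} -> (sign, hops=3).
Iteration 4: no outgoing edges from {sign}; recursion stops.

3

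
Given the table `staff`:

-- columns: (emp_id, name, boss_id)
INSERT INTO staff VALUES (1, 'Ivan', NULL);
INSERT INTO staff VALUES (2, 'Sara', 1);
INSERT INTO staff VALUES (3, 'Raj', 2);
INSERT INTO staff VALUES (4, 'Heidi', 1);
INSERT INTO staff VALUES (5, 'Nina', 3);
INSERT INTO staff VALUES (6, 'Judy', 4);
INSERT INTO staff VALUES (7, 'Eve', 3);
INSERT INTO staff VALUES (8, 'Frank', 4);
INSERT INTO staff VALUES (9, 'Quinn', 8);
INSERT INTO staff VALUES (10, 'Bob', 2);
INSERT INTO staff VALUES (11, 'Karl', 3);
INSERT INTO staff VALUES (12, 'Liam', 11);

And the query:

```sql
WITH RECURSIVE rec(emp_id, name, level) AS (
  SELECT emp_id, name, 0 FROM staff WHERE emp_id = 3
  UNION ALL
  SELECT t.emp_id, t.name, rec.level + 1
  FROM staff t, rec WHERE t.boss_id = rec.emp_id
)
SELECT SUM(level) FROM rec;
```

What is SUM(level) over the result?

Base: emp_id=3 (Raj) at level 0.
Iteration 1: rows with boss_id in {3} -> Nina (id 5, level 1), Eve (id 7, level 1), Karl (id 11, level 1).
Iteration 2: rows with boss_id in {5,7,11} -> Liam (id 12, level 2).
Iteration 3: no rows with boss_id in {12}; recursion stops.
SUM(level) = 0 + 1 + 1 + 1 + 2 = 5.

5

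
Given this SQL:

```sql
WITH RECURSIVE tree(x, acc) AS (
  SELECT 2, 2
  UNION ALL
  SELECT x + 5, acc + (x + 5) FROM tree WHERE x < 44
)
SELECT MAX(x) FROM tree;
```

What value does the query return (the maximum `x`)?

47

Base: x=2, acc=2.
Iteration 1: 2 < 44 holds -> x = 2 + 5 = 7, acc = 2 + 7 = 9.
Iteration 2: 7 < 44 holds -> x = 7 + 5 = 12, acc = 9 + 12 = 21.
Iteration 3: 12 < 44 holds -> x = 12 + 5 = 17, acc = 21 + 17 = 38.
Iteration 4: 17 < 44 holds -> x = 17 + 5 = 22, acc = 38 + 22 = 60.
Iteration 5: 22 < 44 holds -> x = 22 + 5 = 27, acc = 60 + 27 = 87.
Iteration 6: 27 < 44 holds -> x = 27 + 5 = 32, acc = 87 + 32 = 119.
Iteration 7: 32 < 44 holds -> x = 32 + 5 = 37, acc = 119 + 37 = 156.
Iteration 8: 37 < 44 holds -> x = 37 + 5 = 42, acc = 156 + 42 = 198.
Iteration 9: 42 < 44 holds -> x = 42 + 5 = 47, acc = 198 + 47 = 245.
Iteration 10: 47 < 44 fails; recursion stops.
x values: 2, 7, 12, 17, 22, 27, 32, 37, 42, 47; the maximum is 47.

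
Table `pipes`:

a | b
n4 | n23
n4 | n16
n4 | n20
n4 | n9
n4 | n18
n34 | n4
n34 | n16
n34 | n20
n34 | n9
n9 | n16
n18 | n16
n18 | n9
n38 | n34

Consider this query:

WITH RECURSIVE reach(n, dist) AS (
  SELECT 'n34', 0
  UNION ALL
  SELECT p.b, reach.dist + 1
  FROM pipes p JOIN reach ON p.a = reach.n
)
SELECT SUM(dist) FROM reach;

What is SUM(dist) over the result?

29

Base: (n34, dist=0).
Iteration 1: edges from {n34} -> (n16, dist=1), (n20, dist=1), (n4, dist=1), (n9, dist=1).
Iteration 2: edges from {n16,n20,n4,n9} -> (n16, dist=2) x2, (n18, dist=2), (n20, dist=2), (n23, dist=2), (n9, dist=2). [UNION ALL keeps all 6 new rows, including repeats]
Iteration 3: edges from {n16,n18,n20,n23,n9} -> (n16, dist=3) x2, (n9, dist=3). [UNION ALL keeps all 3 new rows, including repeats]
Iteration 4: edges from {n16,n9} -> (n16, dist=4).
Iteration 5: no outgoing edges from {n16}; recursion stops.
SUM(dist) = 0 + 1 + 1 + 1 + 1 + 2 + 2 + 2 + 2 + 2 + 2 + 3 + 3 + 3 + 4 = 29.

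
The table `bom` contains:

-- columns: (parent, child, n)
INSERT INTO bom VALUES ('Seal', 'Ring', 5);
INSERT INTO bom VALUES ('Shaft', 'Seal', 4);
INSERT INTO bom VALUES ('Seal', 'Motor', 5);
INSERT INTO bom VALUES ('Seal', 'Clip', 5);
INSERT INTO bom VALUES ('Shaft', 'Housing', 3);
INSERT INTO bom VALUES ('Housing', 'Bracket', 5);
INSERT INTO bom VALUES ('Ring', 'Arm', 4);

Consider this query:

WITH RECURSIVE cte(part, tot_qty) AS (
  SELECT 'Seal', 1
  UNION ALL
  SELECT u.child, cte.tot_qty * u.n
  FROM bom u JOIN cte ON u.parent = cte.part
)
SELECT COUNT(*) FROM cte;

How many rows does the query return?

Base: (Seal, tot_qty=1).
Iteration 1: components of {Seal} -> Clip = 1*5 = 5, Motor = 1*5 = 5, Ring = 1*5 = 5.
Iteration 2: components of {Clip,Motor,Ring} -> Arm = 5*4 = 20.
Iteration 3: no further components; recursion stops.
Total rows emitted: 5.

5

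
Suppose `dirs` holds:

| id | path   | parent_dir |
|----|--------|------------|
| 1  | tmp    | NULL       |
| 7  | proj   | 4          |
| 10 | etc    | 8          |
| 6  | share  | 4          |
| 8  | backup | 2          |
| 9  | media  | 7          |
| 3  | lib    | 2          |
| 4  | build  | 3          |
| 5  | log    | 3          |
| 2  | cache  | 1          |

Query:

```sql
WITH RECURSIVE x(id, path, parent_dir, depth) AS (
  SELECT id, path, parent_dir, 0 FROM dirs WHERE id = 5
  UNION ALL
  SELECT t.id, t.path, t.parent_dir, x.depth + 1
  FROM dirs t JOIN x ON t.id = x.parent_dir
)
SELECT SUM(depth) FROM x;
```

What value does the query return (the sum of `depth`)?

Base: id=5 (log), parent_dir=3, depth 0.
Iteration 1: join on id=3 -> lib (id 3, parent_dir=2, depth 1).
Iteration 2: join on id=2 -> cache (id 2, parent_dir=1, depth 2).
Iteration 3: join on id=1 -> tmp (id 1, parent_dir=NULL, depth 3).
Iteration 4: parent_dir is NULL; no match; recursion stops.
SUM(depth) = 0 + 1 + 2 + 3 = 6.

6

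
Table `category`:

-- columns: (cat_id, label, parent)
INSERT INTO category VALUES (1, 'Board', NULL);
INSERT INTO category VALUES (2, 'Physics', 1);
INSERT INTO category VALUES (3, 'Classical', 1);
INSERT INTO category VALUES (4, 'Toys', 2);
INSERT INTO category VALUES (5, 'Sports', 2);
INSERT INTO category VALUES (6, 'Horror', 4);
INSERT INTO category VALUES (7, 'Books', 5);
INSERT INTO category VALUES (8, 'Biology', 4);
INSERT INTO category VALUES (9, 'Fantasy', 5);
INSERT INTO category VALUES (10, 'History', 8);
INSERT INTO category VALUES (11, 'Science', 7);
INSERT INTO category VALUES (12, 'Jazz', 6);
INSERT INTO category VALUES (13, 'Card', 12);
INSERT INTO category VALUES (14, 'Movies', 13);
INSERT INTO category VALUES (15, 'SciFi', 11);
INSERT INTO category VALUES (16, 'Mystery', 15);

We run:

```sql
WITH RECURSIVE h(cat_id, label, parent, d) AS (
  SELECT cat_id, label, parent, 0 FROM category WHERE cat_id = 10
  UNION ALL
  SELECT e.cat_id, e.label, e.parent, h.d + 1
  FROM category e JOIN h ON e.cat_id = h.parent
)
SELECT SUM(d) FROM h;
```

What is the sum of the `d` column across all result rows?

Base: cat_id=10 (History), parent=8, d 0.
Iteration 1: join on cat_id=8 -> Biology (id 8, parent=4, d 1).
Iteration 2: join on cat_id=4 -> Toys (id 4, parent=2, d 2).
Iteration 3: join on cat_id=2 -> Physics (id 2, parent=1, d 3).
Iteration 4: join on cat_id=1 -> Board (id 1, parent=NULL, d 4).
Iteration 5: parent is NULL; no match; recursion stops.
SUM(d) = 0 + 1 + 2 + 3 + 4 = 10.

10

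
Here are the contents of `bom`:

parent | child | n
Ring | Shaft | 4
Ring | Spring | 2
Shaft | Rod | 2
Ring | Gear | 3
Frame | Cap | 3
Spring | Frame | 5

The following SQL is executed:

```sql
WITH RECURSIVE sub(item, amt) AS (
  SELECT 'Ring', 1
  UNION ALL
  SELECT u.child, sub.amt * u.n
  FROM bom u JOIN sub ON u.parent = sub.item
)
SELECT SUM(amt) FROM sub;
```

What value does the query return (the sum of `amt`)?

58

Base: (Ring, amt=1).
Iteration 1: components of {Ring} -> Gear = 1*3 = 3, Shaft = 1*4 = 4, Spring = 1*2 = 2.
Iteration 2: components of {Gear,Shaft,Spring} -> Frame = 2*5 = 10, Rod = 4*2 = 8.
Iteration 3: components of {Frame,Rod} -> Cap = 10*3 = 30.
Iteration 4: no further components; recursion stops.
SUM(amt) = 1 + 2 + 3 + 4 + 10 + 8 + 30 = 58.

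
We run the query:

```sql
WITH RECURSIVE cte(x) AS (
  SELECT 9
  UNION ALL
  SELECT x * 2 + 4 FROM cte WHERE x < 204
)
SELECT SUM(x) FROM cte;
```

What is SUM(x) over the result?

383

Base: x=9.
Iteration 1: 9 < 204 holds -> x = 9 * 2 + 4 = 22.
Iteration 2: 22 < 204 holds -> x = 22 * 2 + 4 = 48.
Iteration 3: 48 < 204 holds -> x = 48 * 2 + 4 = 100.
Iteration 4: 100 < 204 holds -> x = 100 * 2 + 4 = 204.
Iteration 5: 204 < 204 fails; recursion stops.
SUM(x) = 9 + 22 + 48 + 100 + 204 = 383.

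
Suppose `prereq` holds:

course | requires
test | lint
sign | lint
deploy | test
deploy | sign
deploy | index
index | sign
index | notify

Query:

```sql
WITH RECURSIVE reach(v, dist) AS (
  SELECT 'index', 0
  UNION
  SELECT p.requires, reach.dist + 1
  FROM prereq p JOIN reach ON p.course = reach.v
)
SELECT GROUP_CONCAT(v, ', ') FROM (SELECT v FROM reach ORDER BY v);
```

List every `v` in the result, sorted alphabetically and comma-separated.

index, lint, notify, sign

Base: (index, dist=0).
Iteration 1: edges from {index} -> (notify, dist=1), (sign, dist=1).
Iteration 2: edges from {notify,sign} -> (lint, dist=2).
Iteration 3: no outgoing edges from {lint}; recursion stops.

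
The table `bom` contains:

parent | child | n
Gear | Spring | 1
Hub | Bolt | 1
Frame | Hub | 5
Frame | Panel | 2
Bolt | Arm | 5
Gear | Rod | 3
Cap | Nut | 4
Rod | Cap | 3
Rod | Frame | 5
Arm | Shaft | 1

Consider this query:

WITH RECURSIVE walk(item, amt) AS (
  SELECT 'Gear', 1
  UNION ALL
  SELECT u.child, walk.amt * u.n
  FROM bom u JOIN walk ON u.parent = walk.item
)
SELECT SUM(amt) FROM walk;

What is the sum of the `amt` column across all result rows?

995

Base: (Gear, amt=1).
Iteration 1: components of {Gear} -> Rod = 1*3 = 3, Spring = 1*1 = 1.
Iteration 2: components of {Rod,Spring} -> Cap = 3*3 = 9, Frame = 3*5 = 15.
Iteration 3: components of {Cap,Frame} -> Hub = 15*5 = 75, Nut = 9*4 = 36, Panel = 15*2 = 30.
Iteration 4: components of {Hub,Nut,Panel} -> Bolt = 75*1 = 75.
Iteration 5: components of {Bolt} -> Arm = 75*5 = 375.
Iteration 6: components of {Arm} -> Shaft = 375*1 = 375.
Iteration 7: no further components; recursion stops.
SUM(amt) = 1 + 3 + 1 + 15 + 9 + 30 + 75 + 36 + 75 + 375 + 375 = 995.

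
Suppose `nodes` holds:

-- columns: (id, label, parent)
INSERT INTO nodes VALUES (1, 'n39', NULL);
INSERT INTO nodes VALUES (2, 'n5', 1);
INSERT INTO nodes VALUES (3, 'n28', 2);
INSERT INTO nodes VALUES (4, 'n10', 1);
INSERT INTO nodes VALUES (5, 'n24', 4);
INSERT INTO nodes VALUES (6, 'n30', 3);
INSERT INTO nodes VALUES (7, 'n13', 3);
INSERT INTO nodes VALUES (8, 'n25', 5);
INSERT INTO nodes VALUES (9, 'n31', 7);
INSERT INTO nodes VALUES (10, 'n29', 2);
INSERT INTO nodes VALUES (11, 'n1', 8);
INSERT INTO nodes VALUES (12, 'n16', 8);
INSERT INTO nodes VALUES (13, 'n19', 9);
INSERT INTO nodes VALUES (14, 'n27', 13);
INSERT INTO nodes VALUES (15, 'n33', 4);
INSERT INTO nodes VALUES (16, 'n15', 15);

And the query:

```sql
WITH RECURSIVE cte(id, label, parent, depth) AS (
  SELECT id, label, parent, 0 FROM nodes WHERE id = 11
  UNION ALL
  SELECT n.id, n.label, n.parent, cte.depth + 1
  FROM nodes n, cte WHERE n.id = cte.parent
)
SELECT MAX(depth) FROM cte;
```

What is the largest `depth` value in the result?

4

Base: id=11 (n1), parent=8, depth 0.
Iteration 1: join on id=8 -> n25 (id 8, parent=5, depth 1).
Iteration 2: join on id=5 -> n24 (id 5, parent=4, depth 2).
Iteration 3: join on id=4 -> n10 (id 4, parent=1, depth 3).
Iteration 4: join on id=1 -> n39 (id 1, parent=NULL, depth 4).
Iteration 5: parent is NULL; no match; recursion stops.
depth values: 0, 1, 2, 3, 4; the maximum is 4.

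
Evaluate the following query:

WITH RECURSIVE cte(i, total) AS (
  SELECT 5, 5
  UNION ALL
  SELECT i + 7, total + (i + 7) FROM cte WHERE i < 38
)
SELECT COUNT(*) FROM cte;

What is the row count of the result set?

Base: i=5, total=5.
Iteration 1: 5 < 38 holds -> i = 5 + 7 = 12, total = 5 + 12 = 17.
Iteration 2: 12 < 38 holds -> i = 12 + 7 = 19, total = 17 + 19 = 36.
Iteration 3: 19 < 38 holds -> i = 19 + 7 = 26, total = 36 + 26 = 62.
Iteration 4: 26 < 38 holds -> i = 26 + 7 = 33, total = 62 + 33 = 95.
Iteration 5: 33 < 38 holds -> i = 33 + 7 = 40, total = 95 + 40 = 135.
Iteration 6: 40 < 38 fails; recursion stops.
Total rows emitted: 6.

6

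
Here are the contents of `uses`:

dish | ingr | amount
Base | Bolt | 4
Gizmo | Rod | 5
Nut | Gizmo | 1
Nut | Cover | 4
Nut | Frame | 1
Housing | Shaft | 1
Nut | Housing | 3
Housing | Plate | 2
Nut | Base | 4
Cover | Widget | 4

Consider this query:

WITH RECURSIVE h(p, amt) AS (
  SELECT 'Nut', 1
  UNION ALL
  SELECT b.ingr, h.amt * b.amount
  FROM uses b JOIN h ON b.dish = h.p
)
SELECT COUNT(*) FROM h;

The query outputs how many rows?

11

Base: (Nut, amt=1).
Iteration 1: components of {Nut} -> Base = 1*4 = 4, Cover = 1*4 = 4, Frame = 1*1 = 1, Gizmo = 1*1 = 1, Housing = 1*3 = 3.
Iteration 2: components of {Base,Cover,Frame,Gizmo,Housing} -> Bolt = 4*4 = 16, Plate = 3*2 = 6, Rod = 1*5 = 5, Shaft = 3*1 = 3, Widget = 4*4 = 16.
Iteration 3: no further components; recursion stops.
Total rows emitted: 11.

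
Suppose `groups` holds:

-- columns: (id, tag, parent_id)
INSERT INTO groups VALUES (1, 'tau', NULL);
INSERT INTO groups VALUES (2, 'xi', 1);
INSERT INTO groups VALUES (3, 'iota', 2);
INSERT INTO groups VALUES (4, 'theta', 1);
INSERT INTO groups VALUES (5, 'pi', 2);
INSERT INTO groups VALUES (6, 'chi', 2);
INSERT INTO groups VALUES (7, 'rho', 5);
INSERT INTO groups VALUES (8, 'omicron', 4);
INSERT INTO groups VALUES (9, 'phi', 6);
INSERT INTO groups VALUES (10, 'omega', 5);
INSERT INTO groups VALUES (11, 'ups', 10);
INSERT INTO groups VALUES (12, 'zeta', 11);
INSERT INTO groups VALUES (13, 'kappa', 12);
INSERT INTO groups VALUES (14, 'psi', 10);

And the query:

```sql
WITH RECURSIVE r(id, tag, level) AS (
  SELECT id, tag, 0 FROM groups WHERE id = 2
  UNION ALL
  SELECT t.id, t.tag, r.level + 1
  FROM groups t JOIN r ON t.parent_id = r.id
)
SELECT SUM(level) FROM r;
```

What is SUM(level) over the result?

24

Base: id=2 (xi) at level 0.
Iteration 1: rows with parent_id in {2} -> iota (id 3, level 1), pi (id 5, level 1), chi (id 6, level 1).
Iteration 2: rows with parent_id in {3,5,6} -> rho (id 7, level 2), phi (id 9, level 2), omega (id 10, level 2).
Iteration 3: rows with parent_id in {7,9,10} -> ups (id 11, level 3), psi (id 14, level 3).
Iteration 4: rows with parent_id in {11,14} -> zeta (id 12, level 4).
Iteration 5: rows with parent_id in {12} -> kappa (id 13, level 5).
Iteration 6: no rows with parent_id in {13}; recursion stops.
SUM(level) = 0 + 1 + 1 + 1 + 2 + 2 + 2 + 3 + 3 + 4 + 5 = 24.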